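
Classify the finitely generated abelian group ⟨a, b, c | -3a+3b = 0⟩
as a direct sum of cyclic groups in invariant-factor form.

rank_ℚ(R)=1; free=3−1=2
SNF(R) diag = [3] → torsion [3]

Answer: M ≅ ℤ^2 ⊕ ℤ/3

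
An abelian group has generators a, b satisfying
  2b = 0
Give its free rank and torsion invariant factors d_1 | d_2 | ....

rank_ℚ(R)=1; free=2−1=1
SNF(R) diag = [2] → torsion [2]

Answer: M ≅ ℤ^1 ⊕ ℤ/2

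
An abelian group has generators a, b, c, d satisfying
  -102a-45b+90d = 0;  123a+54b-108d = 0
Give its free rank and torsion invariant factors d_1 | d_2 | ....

rank_ℚ(R)=2; free=4−2=2
SNF(R) diag = [3, 9] → torsion [3, 9]

Answer: M ≅ ℤ^2 ⊕ ℤ/3 ⊕ ℤ/9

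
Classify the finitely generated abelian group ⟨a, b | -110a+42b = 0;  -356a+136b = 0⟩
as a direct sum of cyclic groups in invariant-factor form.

rank_ℚ(R)=2; free=2−2=0
SNF(R) diag = [2, 4] → torsion [2, 4]

Answer: M ≅ ℤ/2 ⊕ ℤ/4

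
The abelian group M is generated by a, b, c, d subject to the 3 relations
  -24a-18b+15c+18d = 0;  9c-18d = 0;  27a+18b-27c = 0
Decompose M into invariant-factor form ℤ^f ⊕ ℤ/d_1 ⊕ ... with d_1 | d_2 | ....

rank_ℚ(R)=3; free=4−3=1
SNF(R) diag = [3, 9, 18] → torsion [3, 9, 18]

Answer: M ≅ ℤ^1 ⊕ ℤ/3 ⊕ ℤ/9 ⊕ ℤ/18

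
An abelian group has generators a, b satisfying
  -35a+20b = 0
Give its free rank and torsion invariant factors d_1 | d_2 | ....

rank_ℚ(R)=1; free=2−1=1
SNF(R) diag = [5] → torsion [5]

Answer: M ≅ ℤ^1 ⊕ ℤ/5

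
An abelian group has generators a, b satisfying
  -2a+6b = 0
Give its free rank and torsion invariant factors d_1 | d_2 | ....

Answer: M ≅ ℤ^1 ⊕ ℤ/2

Derivation:
rank_ℚ(R)=1; free=2−1=1
SNF(R) diag = [2] → torsion [2]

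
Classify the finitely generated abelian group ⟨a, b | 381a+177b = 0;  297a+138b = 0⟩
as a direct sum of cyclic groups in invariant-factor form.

rank_ℚ(R)=2; free=2−2=0
SNF(R) diag = [3, 3] → torsion [3, 3]

Answer: M ≅ ℤ/3 ⊕ ℤ/3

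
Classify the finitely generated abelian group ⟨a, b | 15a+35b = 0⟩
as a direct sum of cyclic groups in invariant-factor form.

rank_ℚ(R)=1; free=2−1=1
SNF(R) diag = [5] → torsion [5]

Answer: M ≅ ℤ^1 ⊕ ℤ/5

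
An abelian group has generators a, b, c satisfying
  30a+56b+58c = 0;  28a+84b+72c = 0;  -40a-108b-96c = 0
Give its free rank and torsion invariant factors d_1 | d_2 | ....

Answer: M ≅ ℤ/2 ⊕ ℤ/4 ⊕ ℤ/12

Derivation:
rank_ℚ(R)=3; free=3−3=0
SNF(R) diag = [2, 4, 12] → torsion [2, 4, 12]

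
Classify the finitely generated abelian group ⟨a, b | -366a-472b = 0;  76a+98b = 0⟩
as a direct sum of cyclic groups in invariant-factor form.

Answer: M ≅ ℤ/2 ⊕ ℤ/2

Derivation:
rank_ℚ(R)=2; free=2−2=0
SNF(R) diag = [2, 2] → torsion [2, 2]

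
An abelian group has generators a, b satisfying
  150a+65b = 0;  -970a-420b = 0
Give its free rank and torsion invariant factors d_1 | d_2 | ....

Answer: M ≅ ℤ/5 ⊕ ℤ/10

Derivation:
rank_ℚ(R)=2; free=2−2=0
SNF(R) diag = [5, 10] → torsion [5, 10]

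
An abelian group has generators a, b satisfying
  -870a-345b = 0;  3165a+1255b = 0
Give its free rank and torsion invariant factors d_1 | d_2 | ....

Answer: M ≅ ℤ/5 ⊕ ℤ/15

Derivation:
rank_ℚ(R)=2; free=2−2=0
SNF(R) diag = [5, 15] → torsion [5, 15]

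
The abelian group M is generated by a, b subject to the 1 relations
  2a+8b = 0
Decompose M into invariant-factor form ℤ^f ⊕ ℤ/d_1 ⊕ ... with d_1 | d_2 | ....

Answer: M ≅ ℤ^1 ⊕ ℤ/2

Derivation:
rank_ℚ(R)=1; free=2−1=1
SNF(R) diag = [2] → torsion [2]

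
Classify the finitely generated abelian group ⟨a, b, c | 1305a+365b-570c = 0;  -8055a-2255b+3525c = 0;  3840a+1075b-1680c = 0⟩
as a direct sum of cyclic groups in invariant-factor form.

rank_ℚ(R)=3; free=3−3=0
SNF(R) diag = [5, 15, 15] → torsion [5, 15, 15]

Answer: M ≅ ℤ/5 ⊕ ℤ/15 ⊕ ℤ/15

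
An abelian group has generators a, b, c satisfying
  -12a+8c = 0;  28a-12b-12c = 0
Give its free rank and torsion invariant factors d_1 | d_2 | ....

rank_ℚ(R)=2; free=3−2=1
SNF(R) diag = [4, 4] → torsion [4, 4]

Answer: M ≅ ℤ^1 ⊕ ℤ/4 ⊕ ℤ/4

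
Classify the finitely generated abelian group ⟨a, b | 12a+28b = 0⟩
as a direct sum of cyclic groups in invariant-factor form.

rank_ℚ(R)=1; free=2−1=1
SNF(R) diag = [4] → torsion [4]

Answer: M ≅ ℤ^1 ⊕ ℤ/4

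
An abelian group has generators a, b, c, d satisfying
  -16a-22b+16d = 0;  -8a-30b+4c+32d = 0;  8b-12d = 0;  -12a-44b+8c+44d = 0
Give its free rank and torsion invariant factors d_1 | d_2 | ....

rank_ℚ(R)=4; free=4−4=0
SNF(R) diag = [2, 4, 4, 4] → torsion [2, 4, 4, 4]

Answer: M ≅ ℤ/2 ⊕ ℤ/4 ⊕ ℤ/4 ⊕ ℤ/4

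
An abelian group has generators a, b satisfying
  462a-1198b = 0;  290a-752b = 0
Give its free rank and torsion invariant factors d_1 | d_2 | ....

rank_ℚ(R)=2; free=2−2=0
SNF(R) diag = [2, 2] → torsion [2, 2]

Answer: M ≅ ℤ/2 ⊕ ℤ/2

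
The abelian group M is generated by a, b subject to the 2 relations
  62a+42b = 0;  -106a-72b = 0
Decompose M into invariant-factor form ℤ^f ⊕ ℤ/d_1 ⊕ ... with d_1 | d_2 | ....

Answer: M ≅ ℤ/2 ⊕ ℤ/6

Derivation:
rank_ℚ(R)=2; free=2−2=0
SNF(R) diag = [2, 6] → torsion [2, 6]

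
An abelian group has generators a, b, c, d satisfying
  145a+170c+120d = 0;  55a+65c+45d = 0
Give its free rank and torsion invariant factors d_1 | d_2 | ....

Answer: M ≅ ℤ^2 ⊕ ℤ/5 ⊕ ℤ/15

Derivation:
rank_ℚ(R)=2; free=4−2=2
SNF(R) diag = [5, 15] → torsion [5, 15]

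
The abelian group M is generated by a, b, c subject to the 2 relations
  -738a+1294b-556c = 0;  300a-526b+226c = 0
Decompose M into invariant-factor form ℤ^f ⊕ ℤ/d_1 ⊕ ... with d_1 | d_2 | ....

Answer: M ≅ ℤ^1 ⊕ ℤ/2 ⊕ ℤ/6

Derivation:
rank_ℚ(R)=2; free=3−2=1
SNF(R) diag = [2, 6] → torsion [2, 6]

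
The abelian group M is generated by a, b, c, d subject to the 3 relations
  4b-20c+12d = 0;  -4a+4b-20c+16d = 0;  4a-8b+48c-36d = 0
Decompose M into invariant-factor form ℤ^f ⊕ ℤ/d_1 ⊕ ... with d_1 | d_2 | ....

rank_ℚ(R)=3; free=4−3=1
SNF(R) diag = [4, 4, 8] → torsion [4, 4, 8]

Answer: M ≅ ℤ^1 ⊕ ℤ/4 ⊕ ℤ/4 ⊕ ℤ/8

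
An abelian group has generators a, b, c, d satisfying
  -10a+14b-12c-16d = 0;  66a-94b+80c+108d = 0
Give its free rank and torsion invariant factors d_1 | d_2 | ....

rank_ℚ(R)=2; free=4−2=2
SNF(R) diag = [2, 4] → torsion [2, 4]

Answer: M ≅ ℤ^2 ⊕ ℤ/2 ⊕ ℤ/4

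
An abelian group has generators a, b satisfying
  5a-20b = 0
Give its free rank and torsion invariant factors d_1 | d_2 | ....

rank_ℚ(R)=1; free=2−1=1
SNF(R) diag = [5] → torsion [5]

Answer: M ≅ ℤ^1 ⊕ ℤ/5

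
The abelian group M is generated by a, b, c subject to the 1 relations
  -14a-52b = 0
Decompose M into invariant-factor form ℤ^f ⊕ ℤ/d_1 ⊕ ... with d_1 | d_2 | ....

rank_ℚ(R)=1; free=3−1=2
SNF(R) diag = [2] → torsion [2]

Answer: M ≅ ℤ^2 ⊕ ℤ/2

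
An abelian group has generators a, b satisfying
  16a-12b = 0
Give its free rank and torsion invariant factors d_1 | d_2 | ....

rank_ℚ(R)=1; free=2−1=1
SNF(R) diag = [4] → torsion [4]

Answer: M ≅ ℤ^1 ⊕ ℤ/4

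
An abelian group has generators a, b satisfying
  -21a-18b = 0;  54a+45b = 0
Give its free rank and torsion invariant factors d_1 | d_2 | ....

Answer: M ≅ ℤ/3 ⊕ ℤ/9

Derivation:
rank_ℚ(R)=2; free=2−2=0
SNF(R) diag = [3, 9] → torsion [3, 9]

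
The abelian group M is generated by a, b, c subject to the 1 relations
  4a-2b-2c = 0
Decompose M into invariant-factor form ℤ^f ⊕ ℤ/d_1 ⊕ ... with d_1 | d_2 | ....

rank_ℚ(R)=1; free=3−1=2
SNF(R) diag = [2] → torsion [2]

Answer: M ≅ ℤ^2 ⊕ ℤ/2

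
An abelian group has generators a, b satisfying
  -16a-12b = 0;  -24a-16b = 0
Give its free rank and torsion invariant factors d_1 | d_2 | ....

Answer: M ≅ ℤ/4 ⊕ ℤ/8

Derivation:
rank_ℚ(R)=2; free=2−2=0
SNF(R) diag = [4, 8] → torsion [4, 8]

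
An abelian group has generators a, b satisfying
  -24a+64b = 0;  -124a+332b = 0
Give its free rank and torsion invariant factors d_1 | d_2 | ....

Answer: M ≅ ℤ/4 ⊕ ℤ/8

Derivation:
rank_ℚ(R)=2; free=2−2=0
SNF(R) diag = [4, 8] → torsion [4, 8]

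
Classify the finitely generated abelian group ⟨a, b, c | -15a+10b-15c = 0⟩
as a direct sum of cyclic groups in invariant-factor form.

Answer: M ≅ ℤ^2 ⊕ ℤ/5

Derivation:
rank_ℚ(R)=1; free=3−1=2
SNF(R) diag = [5] → torsion [5]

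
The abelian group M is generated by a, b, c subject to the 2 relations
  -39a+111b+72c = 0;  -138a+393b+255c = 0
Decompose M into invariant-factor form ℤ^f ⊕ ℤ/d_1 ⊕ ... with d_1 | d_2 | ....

Answer: M ≅ ℤ^1 ⊕ ℤ/3 ⊕ ℤ/3

Derivation:
rank_ℚ(R)=2; free=3−2=1
SNF(R) diag = [3, 3] → torsion [3, 3]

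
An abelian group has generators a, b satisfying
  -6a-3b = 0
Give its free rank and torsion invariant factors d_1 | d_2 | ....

rank_ℚ(R)=1; free=2−1=1
SNF(R) diag = [3] → torsion [3]

Answer: M ≅ ℤ^1 ⊕ ℤ/3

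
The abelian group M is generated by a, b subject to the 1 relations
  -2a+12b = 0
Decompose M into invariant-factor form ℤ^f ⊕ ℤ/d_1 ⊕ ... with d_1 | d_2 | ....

Answer: M ≅ ℤ^1 ⊕ ℤ/2

Derivation:
rank_ℚ(R)=1; free=2−1=1
SNF(R) diag = [2] → torsion [2]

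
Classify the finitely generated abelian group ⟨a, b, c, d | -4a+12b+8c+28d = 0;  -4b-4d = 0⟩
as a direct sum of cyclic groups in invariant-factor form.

rank_ℚ(R)=2; free=4−2=2
SNF(R) diag = [4, 4] → torsion [4, 4]

Answer: M ≅ ℤ^2 ⊕ ℤ/4 ⊕ ℤ/4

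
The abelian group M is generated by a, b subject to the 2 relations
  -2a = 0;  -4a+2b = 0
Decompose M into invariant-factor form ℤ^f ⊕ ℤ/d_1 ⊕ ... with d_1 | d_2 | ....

rank_ℚ(R)=2; free=2−2=0
SNF(R) diag = [2, 2] → torsion [2, 2]

Answer: M ≅ ℤ/2 ⊕ ℤ/2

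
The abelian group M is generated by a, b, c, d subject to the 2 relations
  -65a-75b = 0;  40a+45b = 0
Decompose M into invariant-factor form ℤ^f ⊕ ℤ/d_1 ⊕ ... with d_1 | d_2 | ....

Answer: M ≅ ℤ^2 ⊕ ℤ/5 ⊕ ℤ/15

Derivation:
rank_ℚ(R)=2; free=4−2=2
SNF(R) diag = [5, 15] → torsion [5, 15]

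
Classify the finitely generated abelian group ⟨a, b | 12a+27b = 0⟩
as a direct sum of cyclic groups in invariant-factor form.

rank_ℚ(R)=1; free=2−1=1
SNF(R) diag = [3] → torsion [3]

Answer: M ≅ ℤ^1 ⊕ ℤ/3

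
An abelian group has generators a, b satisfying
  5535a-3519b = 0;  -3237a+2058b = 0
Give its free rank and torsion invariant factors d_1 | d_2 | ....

Answer: M ≅ ℤ/3 ⊕ ℤ/9

Derivation:
rank_ℚ(R)=2; free=2−2=0
SNF(R) diag = [3, 9] → torsion [3, 9]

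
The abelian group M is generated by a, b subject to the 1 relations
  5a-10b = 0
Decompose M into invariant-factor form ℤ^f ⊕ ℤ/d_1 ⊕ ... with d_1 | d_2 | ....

rank_ℚ(R)=1; free=2−1=1
SNF(R) diag = [5] → torsion [5]

Answer: M ≅ ℤ^1 ⊕ ℤ/5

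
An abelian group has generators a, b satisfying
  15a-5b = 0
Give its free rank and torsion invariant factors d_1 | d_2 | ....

Answer: M ≅ ℤ^1 ⊕ ℤ/5

Derivation:
rank_ℚ(R)=1; free=2−1=1
SNF(R) diag = [5] → torsion [5]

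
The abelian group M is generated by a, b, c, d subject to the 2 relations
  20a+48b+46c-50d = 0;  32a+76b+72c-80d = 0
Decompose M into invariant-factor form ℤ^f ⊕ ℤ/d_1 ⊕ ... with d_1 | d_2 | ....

Answer: M ≅ ℤ^2 ⊕ ℤ/2 ⊕ ℤ/4

Derivation:
rank_ℚ(R)=2; free=4−2=2
SNF(R) diag = [2, 4] → torsion [2, 4]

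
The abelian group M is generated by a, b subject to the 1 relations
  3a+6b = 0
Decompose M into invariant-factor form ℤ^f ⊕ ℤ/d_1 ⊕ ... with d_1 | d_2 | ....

Answer: M ≅ ℤ^1 ⊕ ℤ/3

Derivation:
rank_ℚ(R)=1; free=2−1=1
SNF(R) diag = [3] → torsion [3]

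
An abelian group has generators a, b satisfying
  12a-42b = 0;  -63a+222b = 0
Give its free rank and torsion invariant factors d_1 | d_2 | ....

Answer: M ≅ ℤ/3 ⊕ ℤ/6

Derivation:
rank_ℚ(R)=2; free=2−2=0
SNF(R) diag = [3, 6] → torsion [3, 6]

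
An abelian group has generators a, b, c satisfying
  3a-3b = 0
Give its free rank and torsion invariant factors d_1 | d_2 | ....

Answer: M ≅ ℤ^2 ⊕ ℤ/3

Derivation:
rank_ℚ(R)=1; free=3−1=2
SNF(R) diag = [3] → torsion [3]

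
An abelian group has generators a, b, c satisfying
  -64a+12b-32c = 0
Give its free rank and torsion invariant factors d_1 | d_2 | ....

rank_ℚ(R)=1; free=3−1=2
SNF(R) diag = [4] → torsion [4]

Answer: M ≅ ℤ^2 ⊕ ℤ/4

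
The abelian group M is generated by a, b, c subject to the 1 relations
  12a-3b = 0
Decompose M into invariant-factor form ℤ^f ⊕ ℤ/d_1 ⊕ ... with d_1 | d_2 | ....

Answer: M ≅ ℤ^2 ⊕ ℤ/3

Derivation:
rank_ℚ(R)=1; free=3−1=2
SNF(R) diag = [3] → torsion [3]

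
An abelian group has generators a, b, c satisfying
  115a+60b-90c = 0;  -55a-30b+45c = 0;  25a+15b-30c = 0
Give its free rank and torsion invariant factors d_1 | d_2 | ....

rank_ℚ(R)=3; free=3−3=0
SNF(R) diag = [5, 15, 15] → torsion [5, 15, 15]

Answer: M ≅ ℤ/5 ⊕ ℤ/15 ⊕ ℤ/15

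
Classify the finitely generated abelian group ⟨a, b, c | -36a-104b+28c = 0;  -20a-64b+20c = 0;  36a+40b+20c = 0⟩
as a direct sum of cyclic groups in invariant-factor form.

Answer: M ≅ ℤ/4 ⊕ ℤ/8 ⊕ ℤ/16

Derivation:
rank_ℚ(R)=3; free=3−3=0
SNF(R) diag = [4, 8, 16] → torsion [4, 8, 16]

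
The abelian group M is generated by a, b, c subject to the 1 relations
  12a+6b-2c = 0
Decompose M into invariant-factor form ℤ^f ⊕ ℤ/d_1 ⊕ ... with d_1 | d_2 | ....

rank_ℚ(R)=1; free=3−1=2
SNF(R) diag = [2] → torsion [2]

Answer: M ≅ ℤ^2 ⊕ ℤ/2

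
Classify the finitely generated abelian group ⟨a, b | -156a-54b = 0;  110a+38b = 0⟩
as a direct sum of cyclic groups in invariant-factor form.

rank_ℚ(R)=2; free=2−2=0
SNF(R) diag = [2, 6] → torsion [2, 6]

Answer: M ≅ ℤ/2 ⊕ ℤ/6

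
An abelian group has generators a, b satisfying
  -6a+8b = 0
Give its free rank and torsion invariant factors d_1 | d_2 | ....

rank_ℚ(R)=1; free=2−1=1
SNF(R) diag = [2] → torsion [2]

Answer: M ≅ ℤ^1 ⊕ ℤ/2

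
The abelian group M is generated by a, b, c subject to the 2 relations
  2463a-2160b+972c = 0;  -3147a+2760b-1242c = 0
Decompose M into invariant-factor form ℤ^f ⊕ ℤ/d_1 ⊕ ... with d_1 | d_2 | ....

rank_ℚ(R)=2; free=3−2=1
SNF(R) diag = [3, 6] → torsion [3, 6]

Answer: M ≅ ℤ^1 ⊕ ℤ/3 ⊕ ℤ/6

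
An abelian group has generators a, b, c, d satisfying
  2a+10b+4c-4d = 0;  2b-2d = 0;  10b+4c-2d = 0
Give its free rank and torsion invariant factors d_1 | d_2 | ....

Answer: M ≅ ℤ^1 ⊕ ℤ/2 ⊕ ℤ/2 ⊕ ℤ/4

Derivation:
rank_ℚ(R)=3; free=4−3=1
SNF(R) diag = [2, 2, 4] → torsion [2, 2, 4]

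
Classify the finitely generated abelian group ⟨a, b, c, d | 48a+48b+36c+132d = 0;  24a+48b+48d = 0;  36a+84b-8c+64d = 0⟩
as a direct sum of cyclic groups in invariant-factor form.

Answer: M ≅ ℤ^1 ⊕ ℤ/4 ⊕ ℤ/12 ⊕ ℤ/24

Derivation:
rank_ℚ(R)=3; free=4−3=1
SNF(R) diag = [4, 12, 24] → torsion [4, 12, 24]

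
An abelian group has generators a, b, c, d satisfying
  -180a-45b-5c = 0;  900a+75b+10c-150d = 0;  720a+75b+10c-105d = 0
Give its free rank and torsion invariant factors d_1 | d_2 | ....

Answer: M ≅ ℤ^1 ⊕ ℤ/5 ⊕ ℤ/15 ⊕ ℤ/45

Derivation:
rank_ℚ(R)=3; free=4−3=1
SNF(R) diag = [5, 15, 45] → torsion [5, 15, 45]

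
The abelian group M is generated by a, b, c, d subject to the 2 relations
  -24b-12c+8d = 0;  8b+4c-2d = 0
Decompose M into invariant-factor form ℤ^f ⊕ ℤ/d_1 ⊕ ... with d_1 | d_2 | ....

Answer: M ≅ ℤ^2 ⊕ ℤ/2 ⊕ ℤ/4

Derivation:
rank_ℚ(R)=2; free=4−2=2
SNF(R) diag = [2, 4] → torsion [2, 4]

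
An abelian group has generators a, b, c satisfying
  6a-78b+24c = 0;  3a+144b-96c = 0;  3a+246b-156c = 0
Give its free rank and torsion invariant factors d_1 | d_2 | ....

Answer: M ≅ ℤ/3 ⊕ ℤ/6 ⊕ ℤ/12

Derivation:
rank_ℚ(R)=3; free=3−3=0
SNF(R) diag = [3, 6, 12] → torsion [3, 6, 12]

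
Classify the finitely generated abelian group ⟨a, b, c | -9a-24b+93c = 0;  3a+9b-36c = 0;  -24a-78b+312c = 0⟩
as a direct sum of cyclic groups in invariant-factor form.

rank_ℚ(R)=3; free=3−3=0
SNF(R) diag = [3, 3, 6] → torsion [3, 3, 6]

Answer: M ≅ ℤ/3 ⊕ ℤ/3 ⊕ ℤ/6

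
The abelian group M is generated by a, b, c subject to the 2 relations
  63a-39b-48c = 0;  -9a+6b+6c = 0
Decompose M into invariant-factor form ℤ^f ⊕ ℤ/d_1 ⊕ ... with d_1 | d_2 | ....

Answer: M ≅ ℤ^1 ⊕ ℤ/3 ⊕ ℤ/9

Derivation:
rank_ℚ(R)=2; free=3−2=1
SNF(R) diag = [3, 9] → torsion [3, 9]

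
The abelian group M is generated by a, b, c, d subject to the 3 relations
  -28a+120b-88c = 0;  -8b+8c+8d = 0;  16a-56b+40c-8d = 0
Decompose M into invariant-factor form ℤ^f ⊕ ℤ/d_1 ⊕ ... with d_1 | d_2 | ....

Answer: M ≅ ℤ^1 ⊕ ℤ/4 ⊕ ℤ/8 ⊕ ℤ/16

Derivation:
rank_ℚ(R)=3; free=4−3=1
SNF(R) diag = [4, 8, 16] → torsion [4, 8, 16]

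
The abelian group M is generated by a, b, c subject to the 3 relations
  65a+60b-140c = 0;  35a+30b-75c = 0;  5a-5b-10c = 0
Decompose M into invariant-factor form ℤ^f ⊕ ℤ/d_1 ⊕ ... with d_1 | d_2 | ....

Answer: M ≅ ℤ/5 ⊕ ℤ/5 ⊕ ℤ/5

Derivation:
rank_ℚ(R)=3; free=3−3=0
SNF(R) diag = [5, 5, 5] → torsion [5, 5, 5]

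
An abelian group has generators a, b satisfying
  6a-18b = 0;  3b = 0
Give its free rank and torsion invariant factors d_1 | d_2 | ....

Answer: M ≅ ℤ/3 ⊕ ℤ/6

Derivation:
rank_ℚ(R)=2; free=2−2=0
SNF(R) diag = [3, 6] → torsion [3, 6]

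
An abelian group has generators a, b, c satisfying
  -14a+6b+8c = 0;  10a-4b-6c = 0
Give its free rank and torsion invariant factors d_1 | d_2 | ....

rank_ℚ(R)=2; free=3−2=1
SNF(R) diag = [2, 2] → torsion [2, 2]

Answer: M ≅ ℤ^1 ⊕ ℤ/2 ⊕ ℤ/2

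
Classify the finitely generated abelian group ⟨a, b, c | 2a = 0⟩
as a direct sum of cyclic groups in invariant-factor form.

rank_ℚ(R)=1; free=3−1=2
SNF(R) diag = [2] → torsion [2]

Answer: M ≅ ℤ^2 ⊕ ℤ/2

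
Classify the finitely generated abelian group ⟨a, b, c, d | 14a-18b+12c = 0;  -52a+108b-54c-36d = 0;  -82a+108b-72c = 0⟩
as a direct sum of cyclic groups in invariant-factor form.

Answer: M ≅ ℤ^1 ⊕ ℤ/2 ⊕ ℤ/6 ⊕ ℤ/18

Derivation:
rank_ℚ(R)=3; free=4−3=1
SNF(R) diag = [2, 6, 18] → torsion [2, 6, 18]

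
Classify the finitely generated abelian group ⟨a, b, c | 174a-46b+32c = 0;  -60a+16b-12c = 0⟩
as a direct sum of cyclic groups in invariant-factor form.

rank_ℚ(R)=2; free=3−2=1
SNF(R) diag = [2, 4] → torsion [2, 4]

Answer: M ≅ ℤ^1 ⊕ ℤ/2 ⊕ ℤ/4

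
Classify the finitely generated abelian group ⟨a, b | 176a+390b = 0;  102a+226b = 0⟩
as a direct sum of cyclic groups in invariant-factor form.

Answer: M ≅ ℤ/2 ⊕ ℤ/2

Derivation:
rank_ℚ(R)=2; free=2−2=0
SNF(R) diag = [2, 2] → torsion [2, 2]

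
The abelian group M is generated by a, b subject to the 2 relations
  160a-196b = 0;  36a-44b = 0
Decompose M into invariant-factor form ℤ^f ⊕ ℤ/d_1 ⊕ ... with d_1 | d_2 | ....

rank_ℚ(R)=2; free=2−2=0
SNF(R) diag = [4, 4] → torsion [4, 4]

Answer: M ≅ ℤ/4 ⊕ ℤ/4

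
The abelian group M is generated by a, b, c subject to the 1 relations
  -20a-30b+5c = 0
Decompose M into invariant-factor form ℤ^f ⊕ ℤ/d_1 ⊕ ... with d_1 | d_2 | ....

rank_ℚ(R)=1; free=3−1=2
SNF(R) diag = [5] → torsion [5]

Answer: M ≅ ℤ^2 ⊕ ℤ/5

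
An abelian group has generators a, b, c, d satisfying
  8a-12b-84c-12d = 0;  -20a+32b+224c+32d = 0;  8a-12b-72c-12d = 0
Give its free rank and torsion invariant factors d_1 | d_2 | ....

Answer: M ≅ ℤ^1 ⊕ ℤ/4 ⊕ ℤ/4 ⊕ ℤ/12

Derivation:
rank_ℚ(R)=3; free=4−3=1
SNF(R) diag = [4, 4, 12] → torsion [4, 4, 12]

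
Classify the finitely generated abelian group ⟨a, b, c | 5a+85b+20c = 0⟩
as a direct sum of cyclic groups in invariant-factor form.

Answer: M ≅ ℤ^2 ⊕ ℤ/5

Derivation:
rank_ℚ(R)=1; free=3−1=2
SNF(R) diag = [5] → torsion [5]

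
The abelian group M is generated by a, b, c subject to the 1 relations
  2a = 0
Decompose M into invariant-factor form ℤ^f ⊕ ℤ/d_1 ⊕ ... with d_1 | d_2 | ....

rank_ℚ(R)=1; free=3−1=2
SNF(R) diag = [2] → torsion [2]

Answer: M ≅ ℤ^2 ⊕ ℤ/2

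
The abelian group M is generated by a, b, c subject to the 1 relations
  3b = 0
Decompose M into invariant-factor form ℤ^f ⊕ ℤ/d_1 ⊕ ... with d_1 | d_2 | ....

rank_ℚ(R)=1; free=3−1=2
SNF(R) diag = [3] → torsion [3]

Answer: M ≅ ℤ^2 ⊕ ℤ/3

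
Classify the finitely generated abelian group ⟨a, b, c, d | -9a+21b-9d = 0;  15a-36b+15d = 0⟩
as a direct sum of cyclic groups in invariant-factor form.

rank_ℚ(R)=2; free=4−2=2
SNF(R) diag = [3, 3] → torsion [3, 3]

Answer: M ≅ ℤ^2 ⊕ ℤ/3 ⊕ ℤ/3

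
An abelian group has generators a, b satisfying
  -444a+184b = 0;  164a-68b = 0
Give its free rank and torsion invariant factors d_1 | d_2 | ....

rank_ℚ(R)=2; free=2−2=0
SNF(R) diag = [4, 4] → torsion [4, 4]

Answer: M ≅ ℤ/4 ⊕ ℤ/4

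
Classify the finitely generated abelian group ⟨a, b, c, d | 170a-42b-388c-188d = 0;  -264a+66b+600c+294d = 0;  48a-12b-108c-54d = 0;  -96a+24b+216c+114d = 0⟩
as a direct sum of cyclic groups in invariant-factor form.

Answer: M ≅ ℤ/2 ⊕ ℤ/6 ⊕ ℤ/6 ⊕ ℤ/12

Derivation:
rank_ℚ(R)=4; free=4−4=0
SNF(R) diag = [2, 6, 6, 12] → torsion [2, 6, 6, 12]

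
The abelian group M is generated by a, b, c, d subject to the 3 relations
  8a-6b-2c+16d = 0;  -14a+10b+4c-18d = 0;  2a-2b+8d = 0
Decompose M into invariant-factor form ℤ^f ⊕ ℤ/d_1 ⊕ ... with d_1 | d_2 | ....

Answer: M ≅ ℤ^1 ⊕ ℤ/2 ⊕ ℤ/2 ⊕ ℤ/6

Derivation:
rank_ℚ(R)=3; free=4−3=1
SNF(R) diag = [2, 2, 6] → torsion [2, 2, 6]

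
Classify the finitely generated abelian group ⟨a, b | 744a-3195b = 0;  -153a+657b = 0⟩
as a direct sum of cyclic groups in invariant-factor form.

rank_ℚ(R)=2; free=2−2=0
SNF(R) diag = [3, 9] → torsion [3, 9]

Answer: M ≅ ℤ/3 ⊕ ℤ/9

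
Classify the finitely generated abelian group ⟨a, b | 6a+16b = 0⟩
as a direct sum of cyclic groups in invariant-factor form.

rank_ℚ(R)=1; free=2−1=1
SNF(R) diag = [2] → torsion [2]

Answer: M ≅ ℤ^1 ⊕ ℤ/2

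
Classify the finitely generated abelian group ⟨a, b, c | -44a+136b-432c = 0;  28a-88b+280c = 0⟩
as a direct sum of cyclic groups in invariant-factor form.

Answer: M ≅ ℤ^1 ⊕ ℤ/4 ⊕ ℤ/8

Derivation:
rank_ℚ(R)=2; free=3−2=1
SNF(R) diag = [4, 8] → torsion [4, 8]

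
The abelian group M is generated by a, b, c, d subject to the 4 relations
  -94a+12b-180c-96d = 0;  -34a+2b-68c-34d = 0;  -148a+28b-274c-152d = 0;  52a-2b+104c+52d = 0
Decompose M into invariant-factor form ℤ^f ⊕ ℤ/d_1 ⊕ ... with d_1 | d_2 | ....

Answer: M ≅ ℤ/2 ⊕ ℤ/2 ⊕ ℤ/6 ⊕ ℤ/18

Derivation:
rank_ℚ(R)=4; free=4−4=0
SNF(R) diag = [2, 2, 6, 18] → torsion [2, 2, 6, 18]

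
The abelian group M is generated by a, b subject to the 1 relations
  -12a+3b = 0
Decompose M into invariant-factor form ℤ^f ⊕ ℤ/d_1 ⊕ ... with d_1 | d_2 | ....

Answer: M ≅ ℤ^1 ⊕ ℤ/3

Derivation:
rank_ℚ(R)=1; free=2−1=1
SNF(R) diag = [3] → torsion [3]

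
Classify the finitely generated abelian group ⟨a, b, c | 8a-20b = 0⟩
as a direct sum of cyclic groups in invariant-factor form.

rank_ℚ(R)=1; free=3−1=2
SNF(R) diag = [4] → torsion [4]

Answer: M ≅ ℤ^2 ⊕ ℤ/4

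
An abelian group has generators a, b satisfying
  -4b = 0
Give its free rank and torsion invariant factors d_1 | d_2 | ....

rank_ℚ(R)=1; free=2−1=1
SNF(R) diag = [4] → torsion [4]

Answer: M ≅ ℤ^1 ⊕ ℤ/4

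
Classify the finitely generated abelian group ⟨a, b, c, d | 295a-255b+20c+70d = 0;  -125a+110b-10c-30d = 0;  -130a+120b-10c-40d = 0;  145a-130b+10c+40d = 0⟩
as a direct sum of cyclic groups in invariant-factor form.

rank_ℚ(R)=4; free=4−4=0
SNF(R) diag = [5, 5, 10, 10] → torsion [5, 5, 10, 10]

Answer: M ≅ ℤ/5 ⊕ ℤ/5 ⊕ ℤ/10 ⊕ ℤ/10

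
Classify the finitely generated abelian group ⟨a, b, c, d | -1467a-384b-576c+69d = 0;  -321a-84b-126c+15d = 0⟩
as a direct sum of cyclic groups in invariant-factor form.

Answer: M ≅ ℤ^2 ⊕ ℤ/3 ⊕ ℤ/6

Derivation:
rank_ℚ(R)=2; free=4−2=2
SNF(R) diag = [3, 6] → torsion [3, 6]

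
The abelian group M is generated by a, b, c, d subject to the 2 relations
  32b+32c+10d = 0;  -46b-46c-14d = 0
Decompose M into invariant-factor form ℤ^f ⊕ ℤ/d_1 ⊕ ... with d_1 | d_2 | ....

Answer: M ≅ ℤ^2 ⊕ ℤ/2 ⊕ ℤ/6

Derivation:
rank_ℚ(R)=2; free=4−2=2
SNF(R) diag = [2, 6] → torsion [2, 6]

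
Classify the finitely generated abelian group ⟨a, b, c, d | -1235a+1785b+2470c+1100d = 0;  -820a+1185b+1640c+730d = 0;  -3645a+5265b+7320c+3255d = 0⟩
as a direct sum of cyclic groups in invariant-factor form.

rank_ℚ(R)=3; free=4−3=1
SNF(R) diag = [5, 15, 45] → torsion [5, 15, 45]

Answer: M ≅ ℤ^1 ⊕ ℤ/5 ⊕ ℤ/15 ⊕ ℤ/45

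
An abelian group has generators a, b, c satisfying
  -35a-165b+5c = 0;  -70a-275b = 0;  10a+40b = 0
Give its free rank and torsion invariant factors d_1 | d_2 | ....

Answer: M ≅ ℤ/5 ⊕ ℤ/5 ⊕ ℤ/10

Derivation:
rank_ℚ(R)=3; free=3−3=0
SNF(R) diag = [5, 5, 10] → torsion [5, 5, 10]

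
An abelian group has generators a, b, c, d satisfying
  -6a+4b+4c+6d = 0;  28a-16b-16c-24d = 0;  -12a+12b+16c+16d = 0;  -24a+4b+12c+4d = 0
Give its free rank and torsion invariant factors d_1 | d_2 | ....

Answer: M ≅ ℤ/2 ⊕ ℤ/4 ⊕ ℤ/4 ⊕ ℤ/4

Derivation:
rank_ℚ(R)=4; free=4−4=0
SNF(R) diag = [2, 4, 4, 4] → torsion [2, 4, 4, 4]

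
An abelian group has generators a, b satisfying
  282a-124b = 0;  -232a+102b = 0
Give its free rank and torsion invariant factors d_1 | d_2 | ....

rank_ℚ(R)=2; free=2−2=0
SNF(R) diag = [2, 2] → torsion [2, 2]

Answer: M ≅ ℤ/2 ⊕ ℤ/2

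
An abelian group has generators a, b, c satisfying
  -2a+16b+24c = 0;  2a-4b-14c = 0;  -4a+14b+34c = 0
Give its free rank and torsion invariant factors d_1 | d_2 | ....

rank_ℚ(R)=3; free=3−3=0
SNF(R) diag = [2, 2, 6] → torsion [2, 2, 6]

Answer: M ≅ ℤ/2 ⊕ ℤ/2 ⊕ ℤ/6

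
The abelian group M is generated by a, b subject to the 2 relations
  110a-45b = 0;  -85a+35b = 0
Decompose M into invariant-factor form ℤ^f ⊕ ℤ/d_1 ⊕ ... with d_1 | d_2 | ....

rank_ℚ(R)=2; free=2−2=0
SNF(R) diag = [5, 5] → torsion [5, 5]

Answer: M ≅ ℤ/5 ⊕ ℤ/5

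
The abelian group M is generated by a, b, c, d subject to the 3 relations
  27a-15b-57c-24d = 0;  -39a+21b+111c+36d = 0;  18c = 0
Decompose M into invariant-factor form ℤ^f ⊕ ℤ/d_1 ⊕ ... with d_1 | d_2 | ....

Answer: M ≅ ℤ^1 ⊕ ℤ/3 ⊕ ℤ/6 ⊕ ℤ/18

Derivation:
rank_ℚ(R)=3; free=4−3=1
SNF(R) diag = [3, 6, 18] → torsion [3, 6, 18]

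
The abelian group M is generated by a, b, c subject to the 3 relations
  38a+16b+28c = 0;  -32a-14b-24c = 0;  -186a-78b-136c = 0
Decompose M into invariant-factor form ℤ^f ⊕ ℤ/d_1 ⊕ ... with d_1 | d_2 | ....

Answer: M ≅ ℤ/2 ⊕ ℤ/2 ⊕ ℤ/4

Derivation:
rank_ℚ(R)=3; free=3−3=0
SNF(R) diag = [2, 2, 4] → torsion [2, 2, 4]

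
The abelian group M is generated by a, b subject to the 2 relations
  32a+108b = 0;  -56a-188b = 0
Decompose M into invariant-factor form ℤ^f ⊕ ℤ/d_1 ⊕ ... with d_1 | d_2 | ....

rank_ℚ(R)=2; free=2−2=0
SNF(R) diag = [4, 8] → torsion [4, 8]

Answer: M ≅ ℤ/4 ⊕ ℤ/8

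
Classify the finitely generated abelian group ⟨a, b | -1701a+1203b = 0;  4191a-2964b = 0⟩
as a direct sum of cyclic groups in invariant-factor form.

Answer: M ≅ ℤ/3 ⊕ ℤ/3

Derivation:
rank_ℚ(R)=2; free=2−2=0
SNF(R) diag = [3, 3] → torsion [3, 3]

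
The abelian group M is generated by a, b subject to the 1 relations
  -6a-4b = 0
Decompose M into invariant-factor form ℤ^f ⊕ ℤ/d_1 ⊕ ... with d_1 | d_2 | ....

rank_ℚ(R)=1; free=2−1=1
SNF(R) diag = [2] → torsion [2]

Answer: M ≅ ℤ^1 ⊕ ℤ/2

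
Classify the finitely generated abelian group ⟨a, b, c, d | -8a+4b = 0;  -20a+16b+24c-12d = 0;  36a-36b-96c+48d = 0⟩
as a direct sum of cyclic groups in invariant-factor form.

rank_ℚ(R)=3; free=4−3=1
SNF(R) diag = [4, 12, 12] → torsion [4, 12, 12]

Answer: M ≅ ℤ^1 ⊕ ℤ/4 ⊕ ℤ/12 ⊕ ℤ/12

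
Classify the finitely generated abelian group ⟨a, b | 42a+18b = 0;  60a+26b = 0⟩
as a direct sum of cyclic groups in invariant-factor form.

Answer: M ≅ ℤ/2 ⊕ ℤ/6

Derivation:
rank_ℚ(R)=2; free=2−2=0
SNF(R) diag = [2, 6] → torsion [2, 6]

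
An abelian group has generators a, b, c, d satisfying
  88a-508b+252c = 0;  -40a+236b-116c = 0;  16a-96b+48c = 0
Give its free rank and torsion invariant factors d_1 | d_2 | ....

rank_ℚ(R)=3; free=4−3=1
SNF(R) diag = [4, 8, 16] → torsion [4, 8, 16]

Answer: M ≅ ℤ^1 ⊕ ℤ/4 ⊕ ℤ/8 ⊕ ℤ/16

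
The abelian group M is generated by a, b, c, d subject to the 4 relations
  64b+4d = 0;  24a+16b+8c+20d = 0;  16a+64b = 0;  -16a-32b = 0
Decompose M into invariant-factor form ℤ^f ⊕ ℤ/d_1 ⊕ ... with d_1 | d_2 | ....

rank_ℚ(R)=4; free=4−4=0
SNF(R) diag = [4, 8, 16, 32] → torsion [4, 8, 16, 32]

Answer: M ≅ ℤ/4 ⊕ ℤ/8 ⊕ ℤ/16 ⊕ ℤ/32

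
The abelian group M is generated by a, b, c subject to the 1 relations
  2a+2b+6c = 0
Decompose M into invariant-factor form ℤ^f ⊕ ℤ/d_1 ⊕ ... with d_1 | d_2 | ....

rank_ℚ(R)=1; free=3−1=2
SNF(R) diag = [2] → torsion [2]

Answer: M ≅ ℤ^2 ⊕ ℤ/2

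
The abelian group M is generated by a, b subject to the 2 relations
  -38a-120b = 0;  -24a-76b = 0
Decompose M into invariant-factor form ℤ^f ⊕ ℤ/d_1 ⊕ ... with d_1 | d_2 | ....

Answer: M ≅ ℤ/2 ⊕ ℤ/4

Derivation:
rank_ℚ(R)=2; free=2−2=0
SNF(R) diag = [2, 4] → torsion [2, 4]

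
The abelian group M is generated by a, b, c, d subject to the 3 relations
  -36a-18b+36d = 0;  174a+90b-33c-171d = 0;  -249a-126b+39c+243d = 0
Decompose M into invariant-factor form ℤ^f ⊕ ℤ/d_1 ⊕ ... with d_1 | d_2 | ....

rank_ℚ(R)=3; free=4−3=1
SNF(R) diag = [3, 9, 18] → torsion [3, 9, 18]

Answer: M ≅ ℤ^1 ⊕ ℤ/3 ⊕ ℤ/9 ⊕ ℤ/18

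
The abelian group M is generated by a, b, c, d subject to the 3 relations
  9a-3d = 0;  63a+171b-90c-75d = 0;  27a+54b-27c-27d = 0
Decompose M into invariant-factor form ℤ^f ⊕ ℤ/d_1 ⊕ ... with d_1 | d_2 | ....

Answer: M ≅ ℤ^1 ⊕ ℤ/3 ⊕ ℤ/9 ⊕ ℤ/27

Derivation:
rank_ℚ(R)=3; free=4−3=1
SNF(R) diag = [3, 9, 27] → torsion [3, 9, 27]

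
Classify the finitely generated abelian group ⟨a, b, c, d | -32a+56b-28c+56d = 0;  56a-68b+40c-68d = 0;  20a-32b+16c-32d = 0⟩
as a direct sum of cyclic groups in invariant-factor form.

rank_ℚ(R)=3; free=4−3=1
SNF(R) diag = [4, 12, 12] → torsion [4, 12, 12]

Answer: M ≅ ℤ^1 ⊕ ℤ/4 ⊕ ℤ/12 ⊕ ℤ/12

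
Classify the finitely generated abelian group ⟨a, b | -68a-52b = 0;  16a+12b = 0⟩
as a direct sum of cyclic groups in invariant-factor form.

rank_ℚ(R)=2; free=2−2=0
SNF(R) diag = [4, 4] → torsion [4, 4]

Answer: M ≅ ℤ/4 ⊕ ℤ/4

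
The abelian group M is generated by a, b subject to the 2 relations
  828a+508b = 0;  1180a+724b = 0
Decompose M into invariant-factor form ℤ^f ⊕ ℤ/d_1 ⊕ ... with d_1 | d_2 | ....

rank_ℚ(R)=2; free=2−2=0
SNF(R) diag = [4, 8] → torsion [4, 8]

Answer: M ≅ ℤ/4 ⊕ ℤ/8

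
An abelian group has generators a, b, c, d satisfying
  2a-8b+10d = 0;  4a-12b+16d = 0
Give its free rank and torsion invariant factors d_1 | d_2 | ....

Answer: M ≅ ℤ^2 ⊕ ℤ/2 ⊕ ℤ/4

Derivation:
rank_ℚ(R)=2; free=4−2=2
SNF(R) diag = [2, 4] → torsion [2, 4]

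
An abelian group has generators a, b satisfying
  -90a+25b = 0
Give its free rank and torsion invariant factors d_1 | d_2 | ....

rank_ℚ(R)=1; free=2−1=1
SNF(R) diag = [5] → torsion [5]

Answer: M ≅ ℤ^1 ⊕ ℤ/5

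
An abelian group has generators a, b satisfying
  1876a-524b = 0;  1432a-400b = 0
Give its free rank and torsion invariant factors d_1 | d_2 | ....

rank_ℚ(R)=2; free=2−2=0
SNF(R) diag = [4, 8] → torsion [4, 8]

Answer: M ≅ ℤ/4 ⊕ ℤ/8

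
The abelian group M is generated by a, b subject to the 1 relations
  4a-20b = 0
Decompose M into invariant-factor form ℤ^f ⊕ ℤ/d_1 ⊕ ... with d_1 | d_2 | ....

rank_ℚ(R)=1; free=2−1=1
SNF(R) diag = [4] → torsion [4]

Answer: M ≅ ℤ^1 ⊕ ℤ/4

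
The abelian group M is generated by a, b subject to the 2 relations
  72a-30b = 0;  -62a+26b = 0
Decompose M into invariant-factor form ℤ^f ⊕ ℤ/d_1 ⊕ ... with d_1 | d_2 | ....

rank_ℚ(R)=2; free=2−2=0
SNF(R) diag = [2, 6] → torsion [2, 6]

Answer: M ≅ ℤ/2 ⊕ ℤ/6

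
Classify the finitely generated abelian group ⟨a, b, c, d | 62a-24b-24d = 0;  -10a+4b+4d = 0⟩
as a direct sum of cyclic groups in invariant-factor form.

Answer: M ≅ ℤ^2 ⊕ ℤ/2 ⊕ ℤ/4

Derivation:
rank_ℚ(R)=2; free=4−2=2
SNF(R) diag = [2, 4] → torsion [2, 4]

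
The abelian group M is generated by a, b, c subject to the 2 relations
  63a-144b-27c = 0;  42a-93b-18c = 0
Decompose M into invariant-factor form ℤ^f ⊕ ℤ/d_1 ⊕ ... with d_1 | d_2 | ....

rank_ℚ(R)=2; free=3−2=1
SNF(R) diag = [3, 9] → torsion [3, 9]

Answer: M ≅ ℤ^1 ⊕ ℤ/3 ⊕ ℤ/9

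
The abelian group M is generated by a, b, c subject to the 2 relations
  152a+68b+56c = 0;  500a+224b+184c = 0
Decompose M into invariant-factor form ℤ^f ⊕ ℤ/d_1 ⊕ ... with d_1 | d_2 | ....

Answer: M ≅ ℤ^1 ⊕ ℤ/4 ⊕ ℤ/4

Derivation:
rank_ℚ(R)=2; free=3−2=1
SNF(R) diag = [4, 4] → torsion [4, 4]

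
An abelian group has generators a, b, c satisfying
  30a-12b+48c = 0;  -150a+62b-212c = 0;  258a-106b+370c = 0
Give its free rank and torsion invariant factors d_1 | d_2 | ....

rank_ℚ(R)=3; free=3−3=0
SNF(R) diag = [2, 6, 18] → torsion [2, 6, 18]

Answer: M ≅ ℤ/2 ⊕ ℤ/6 ⊕ ℤ/18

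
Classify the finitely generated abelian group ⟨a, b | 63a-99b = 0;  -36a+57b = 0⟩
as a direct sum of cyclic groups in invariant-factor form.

rank_ℚ(R)=2; free=2−2=0
SNF(R) diag = [3, 9] → torsion [3, 9]

Answer: M ≅ ℤ/3 ⊕ ℤ/9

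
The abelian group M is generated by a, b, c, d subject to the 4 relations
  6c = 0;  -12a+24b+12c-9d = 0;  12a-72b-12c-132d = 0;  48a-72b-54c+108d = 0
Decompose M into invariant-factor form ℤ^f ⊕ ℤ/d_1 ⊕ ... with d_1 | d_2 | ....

rank_ℚ(R)=4; free=4−4=0
SNF(R) diag = [3, 6, 12, 24] → torsion [3, 6, 12, 24]

Answer: M ≅ ℤ/3 ⊕ ℤ/6 ⊕ ℤ/12 ⊕ ℤ/24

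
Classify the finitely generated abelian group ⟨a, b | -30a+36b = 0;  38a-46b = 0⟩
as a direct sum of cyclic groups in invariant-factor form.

rank_ℚ(R)=2; free=2−2=0
SNF(R) diag = [2, 6] → torsion [2, 6]

Answer: M ≅ ℤ/2 ⊕ ℤ/6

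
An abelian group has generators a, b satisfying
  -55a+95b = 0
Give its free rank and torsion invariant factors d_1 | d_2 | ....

rank_ℚ(R)=1; free=2−1=1
SNF(R) diag = [5] → torsion [5]

Answer: M ≅ ℤ^1 ⊕ ℤ/5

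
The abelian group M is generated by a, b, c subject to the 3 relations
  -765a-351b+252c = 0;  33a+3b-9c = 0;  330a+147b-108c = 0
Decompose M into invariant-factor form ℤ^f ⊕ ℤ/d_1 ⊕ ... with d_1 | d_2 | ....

rank_ℚ(R)=3; free=3−3=0
SNF(R) diag = [3, 9, 9] → torsion [3, 9, 9]

Answer: M ≅ ℤ/3 ⊕ ℤ/9 ⊕ ℤ/9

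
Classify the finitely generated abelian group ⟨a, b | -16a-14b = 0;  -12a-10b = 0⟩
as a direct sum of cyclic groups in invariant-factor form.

Answer: M ≅ ℤ/2 ⊕ ℤ/4

Derivation:
rank_ℚ(R)=2; free=2−2=0
SNF(R) diag = [2, 4] → torsion [2, 4]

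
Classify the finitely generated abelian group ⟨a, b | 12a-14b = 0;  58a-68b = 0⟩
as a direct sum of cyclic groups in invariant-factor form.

Answer: M ≅ ℤ/2 ⊕ ℤ/2

Derivation:
rank_ℚ(R)=2; free=2−2=0
SNF(R) diag = [2, 2] → torsion [2, 2]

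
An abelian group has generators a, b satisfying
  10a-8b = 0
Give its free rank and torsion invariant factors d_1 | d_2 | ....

Answer: M ≅ ℤ^1 ⊕ ℤ/2

Derivation:
rank_ℚ(R)=1; free=2−1=1
SNF(R) diag = [2] → torsion [2]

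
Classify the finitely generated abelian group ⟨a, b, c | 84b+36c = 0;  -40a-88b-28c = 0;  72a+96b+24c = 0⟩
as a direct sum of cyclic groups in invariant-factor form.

Answer: M ≅ ℤ/4 ⊕ ℤ/12 ⊕ ℤ/24

Derivation:
rank_ℚ(R)=3; free=3−3=0
SNF(R) diag = [4, 12, 24] → torsion [4, 12, 24]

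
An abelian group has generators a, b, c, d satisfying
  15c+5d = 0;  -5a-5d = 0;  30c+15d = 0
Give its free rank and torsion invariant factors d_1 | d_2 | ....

Answer: M ≅ ℤ^1 ⊕ ℤ/5 ⊕ ℤ/5 ⊕ ℤ/15

Derivation:
rank_ℚ(R)=3; free=4−3=1
SNF(R) diag = [5, 5, 15] → torsion [5, 5, 15]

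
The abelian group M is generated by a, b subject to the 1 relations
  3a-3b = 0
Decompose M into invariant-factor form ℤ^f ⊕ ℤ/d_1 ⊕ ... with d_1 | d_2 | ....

rank_ℚ(R)=1; free=2−1=1
SNF(R) diag = [3] → torsion [3]

Answer: M ≅ ℤ^1 ⊕ ℤ/3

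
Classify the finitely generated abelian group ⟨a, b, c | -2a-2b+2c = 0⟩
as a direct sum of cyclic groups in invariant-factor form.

Answer: M ≅ ℤ^2 ⊕ ℤ/2

Derivation:
rank_ℚ(R)=1; free=3−1=2
SNF(R) diag = [2] → torsion [2]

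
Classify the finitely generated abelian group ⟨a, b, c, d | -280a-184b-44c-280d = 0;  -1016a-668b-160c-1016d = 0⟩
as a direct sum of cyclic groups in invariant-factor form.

rank_ℚ(R)=2; free=4−2=2
SNF(R) diag = [4, 12] → torsion [4, 12]

Answer: M ≅ ℤ^2 ⊕ ℤ/4 ⊕ ℤ/12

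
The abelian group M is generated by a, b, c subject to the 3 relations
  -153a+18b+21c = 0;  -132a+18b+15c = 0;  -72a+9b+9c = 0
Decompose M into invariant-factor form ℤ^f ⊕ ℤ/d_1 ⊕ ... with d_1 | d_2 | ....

Answer: M ≅ ℤ/3 ⊕ ℤ/3 ⊕ ℤ/9

Derivation:
rank_ℚ(R)=3; free=3−3=0
SNF(R) diag = [3, 3, 9] → torsion [3, 3, 9]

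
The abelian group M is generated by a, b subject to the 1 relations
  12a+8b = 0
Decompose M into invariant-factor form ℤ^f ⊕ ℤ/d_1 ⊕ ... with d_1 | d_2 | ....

Answer: M ≅ ℤ^1 ⊕ ℤ/4

Derivation:
rank_ℚ(R)=1; free=2−1=1
SNF(R) diag = [4] → torsion [4]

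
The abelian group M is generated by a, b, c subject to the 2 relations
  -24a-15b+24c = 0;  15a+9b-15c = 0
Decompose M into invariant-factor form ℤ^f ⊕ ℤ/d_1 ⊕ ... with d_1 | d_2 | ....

Answer: M ≅ ℤ^1 ⊕ ℤ/3 ⊕ ℤ/3

Derivation:
rank_ℚ(R)=2; free=3−2=1
SNF(R) diag = [3, 3] → torsion [3, 3]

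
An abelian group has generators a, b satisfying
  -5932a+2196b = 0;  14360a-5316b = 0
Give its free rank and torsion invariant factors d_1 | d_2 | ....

Answer: M ≅ ℤ/4 ⊕ ℤ/12

Derivation:
rank_ℚ(R)=2; free=2−2=0
SNF(R) diag = [4, 12] → torsion [4, 12]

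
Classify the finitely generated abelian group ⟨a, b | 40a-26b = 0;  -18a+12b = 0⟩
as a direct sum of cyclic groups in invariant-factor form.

Answer: M ≅ ℤ/2 ⊕ ℤ/6

Derivation:
rank_ℚ(R)=2; free=2−2=0
SNF(R) diag = [2, 6] → torsion [2, 6]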